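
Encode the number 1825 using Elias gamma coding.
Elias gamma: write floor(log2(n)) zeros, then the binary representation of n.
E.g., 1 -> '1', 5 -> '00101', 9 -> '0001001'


num_bits = floor(log2(1825)) + 1 = 11
leading_zeros = num_bits - 1 = 10
binary(1825) = 11100100001

Elias gamma(1825) = '0000000000' + '11100100001' = 000000000011100100001 (21 bits)


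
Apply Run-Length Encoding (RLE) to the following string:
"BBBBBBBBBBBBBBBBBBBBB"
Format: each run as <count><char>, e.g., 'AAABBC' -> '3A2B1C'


Scanning runs left to right:
  i=0: run of 'B' x 21 -> '21B'

RLE = 21B


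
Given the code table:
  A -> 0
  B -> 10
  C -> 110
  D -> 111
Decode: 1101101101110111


Decoding:
110 -> C
110 -> C
110 -> C
111 -> D
0 -> A
111 -> D


Result: CCCDAD


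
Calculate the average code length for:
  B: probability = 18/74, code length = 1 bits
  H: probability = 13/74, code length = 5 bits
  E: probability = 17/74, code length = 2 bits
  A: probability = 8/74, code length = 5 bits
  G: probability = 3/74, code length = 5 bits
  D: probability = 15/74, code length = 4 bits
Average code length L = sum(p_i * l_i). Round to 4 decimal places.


Weighted contributions p_i * l_i:
  B: (18/74) * 1 = 18/74
  H: (13/74) * 5 = 65/74
  E: (17/74) * 2 = 34/74
  A: (8/74) * 5 = 40/74
  G: (3/74) * 5 = 15/74
  D: (15/74) * 4 = 60/74
Sum = (18 + 65 + 34 + 40 + 15 + 60)/74 = 232/74

L = 232/74 = 3.1351 bits/symbol


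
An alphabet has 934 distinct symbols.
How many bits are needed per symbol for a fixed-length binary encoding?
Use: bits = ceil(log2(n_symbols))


log2(934) = 9.8673
Bracket: 2^9 = 512 < 934 <= 2^10 = 1024
So ceil(log2(934)) = 10

bits = ceil(log2(934)) = ceil(9.8673) = 10 bits


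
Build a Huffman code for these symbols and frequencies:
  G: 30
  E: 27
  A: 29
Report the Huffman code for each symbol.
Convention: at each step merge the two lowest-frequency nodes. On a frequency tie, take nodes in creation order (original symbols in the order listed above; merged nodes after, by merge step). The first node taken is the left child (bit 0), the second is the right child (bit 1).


Huffman tree construction:
Step 1: Merge E(27) + A(29) = 56
Step 2: Merge G(30) + (E+A)(56) = 86
Read each symbol's code off the tree from the root (left child = 0, right child = 1).

Codes:
  G: 0 (length 1)
  E: 10 (length 2)
  A: 11 (length 2)
Average code length: 142/86 = 1.6512 bits/symbol


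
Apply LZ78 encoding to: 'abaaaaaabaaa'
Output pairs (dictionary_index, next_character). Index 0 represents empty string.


LZ78 encoding steps:
Dictionary: {0: ''}
Step 1: w='' (idx 0), next='a' -> output (0, 'a'), add 'a' as idx 1
Step 2: w='' (idx 0), next='b' -> output (0, 'b'), add 'b' as idx 2
Step 3: w='a' (idx 1), next='a' -> output (1, 'a'), add 'aa' as idx 3
Step 4: w='aa' (idx 3), next='a' -> output (3, 'a'), add 'aaa' as idx 4
Step 5: w='a' (idx 1), next='b' -> output (1, 'b'), add 'ab' as idx 5
Step 6: w='aaa' (idx 4), end of input -> output (4, '')


Encoded: [(0, 'a'), (0, 'b'), (1, 'a'), (3, 'a'), (1, 'b'), (4, '')]


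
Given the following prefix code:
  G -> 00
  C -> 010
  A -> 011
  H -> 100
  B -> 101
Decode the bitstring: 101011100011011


Decoding step by step:
Bits 101 -> B
Bits 011 -> A
Bits 100 -> H
Bits 011 -> A
Bits 011 -> A


Decoded message: BAHAA


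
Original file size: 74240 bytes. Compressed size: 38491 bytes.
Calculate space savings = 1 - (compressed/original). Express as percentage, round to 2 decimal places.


ratio = compressed/original = 38491/74240 = 0.518467
savings = 1 - ratio = 1 - 0.518467 = 0.481533
as a percentage: 0.481533 * 100 = 48.15%

Space savings = 1 - 38491/74240 = 48.15%


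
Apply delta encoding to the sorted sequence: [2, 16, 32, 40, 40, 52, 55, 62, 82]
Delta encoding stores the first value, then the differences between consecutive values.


First value: 2
Deltas:
  16 - 2 = 14
  32 - 16 = 16
  40 - 32 = 8
  40 - 40 = 0
  52 - 40 = 12
  55 - 52 = 3
  62 - 55 = 7
  82 - 62 = 20


Delta encoded: [2, 14, 16, 8, 0, 12, 3, 7, 20]


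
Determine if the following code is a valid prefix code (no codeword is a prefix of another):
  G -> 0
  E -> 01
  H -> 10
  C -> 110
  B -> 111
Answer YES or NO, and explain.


Checking each pair (does one codeword prefix another?):
  G='0' vs E='01': prefix -- VIOLATION

NO -- this is NOT a valid prefix code. G (0) is a prefix of E (01).


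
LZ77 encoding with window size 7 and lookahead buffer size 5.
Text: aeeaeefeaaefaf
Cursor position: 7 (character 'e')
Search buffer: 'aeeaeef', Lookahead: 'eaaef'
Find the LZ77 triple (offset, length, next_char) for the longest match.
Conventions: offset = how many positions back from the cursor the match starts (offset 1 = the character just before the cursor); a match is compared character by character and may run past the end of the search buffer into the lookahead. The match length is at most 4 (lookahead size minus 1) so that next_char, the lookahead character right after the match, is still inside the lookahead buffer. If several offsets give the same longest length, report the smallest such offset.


Try each offset into the search buffer:
  offset=1 (pos 6, char 'f'): match length 0
  offset=2 (pos 5, char 'e'): match length 1
  offset=3 (pos 4, char 'e'): match length 1
  offset=4 (pos 3, char 'a'): match length 0
  offset=5 (pos 2, char 'e'): match length 2
  offset=6 (pos 1, char 'e'): match length 1
  offset=7 (pos 0, char 'a'): match length 0
Longest match has length 2 at offset 5.
next_char = character at position 7 + 2 = 9 -> 'a'

Best match: offset=5, length=2 (matching 'ea' starting at position 2)
LZ77 triple: (5, 2, 'a')


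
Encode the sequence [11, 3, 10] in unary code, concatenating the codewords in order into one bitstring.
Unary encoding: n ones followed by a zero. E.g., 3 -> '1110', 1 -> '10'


Encode each number as n ones followed by a terminating 0:
  11 -> 111111111110 (12 bits)
  3 -> 1110 (4 bits)
  10 -> 11111111110 (11 bits)
Total length = 12 + 4 + 11 = 27 bits.

Unary([11, 3, 10]) = 111111111110111011111111110 (27 bits)


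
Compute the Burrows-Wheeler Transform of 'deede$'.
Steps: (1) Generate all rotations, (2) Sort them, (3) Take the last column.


Rotations (sorted):
  0: $deede -> last char: e
  1: de$dee -> last char: e
  2: deede$ -> last char: $
  3: e$deed -> last char: d
  4: ede$de -> last char: e
  5: eede$d -> last char: d


BWT = ee$ded


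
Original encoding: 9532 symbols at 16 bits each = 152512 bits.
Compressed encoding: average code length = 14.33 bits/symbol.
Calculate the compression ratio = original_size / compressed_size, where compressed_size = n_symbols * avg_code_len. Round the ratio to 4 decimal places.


original_size = n_symbols * orig_bits = 9532 * 16 = 152512 bits
compressed_size = n_symbols * avg_code_len = 9532 * 14.33 = 136593.56 bits
ratio = original_size / compressed_size = 152512 / 136593.56 = 1.1165

Compression ratio = 1.1165


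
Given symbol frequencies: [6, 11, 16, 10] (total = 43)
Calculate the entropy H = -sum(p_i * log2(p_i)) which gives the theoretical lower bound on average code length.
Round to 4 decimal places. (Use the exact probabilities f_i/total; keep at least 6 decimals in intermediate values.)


Per-symbol terms -p_i * log2(p_i) with p_i = f_i/43:
  p = 6/43 = 0.139535: log2(p) = -2.841302, -p*log2(p) = 0.396461
  p = 11/43 = 0.255814: log2(p) = -1.966833, -p*log2(p) = 0.503143
  p = 16/43 = 0.372093: log2(p) = -1.426265, -p*log2(p) = 0.530703
  p = 10/43 = 0.232558: log2(p) = -2.104337, -p*log2(p) = 0.489381
H = 0.396461 + 0.503143 + 0.530703 + 0.489381 = 1.919688

H = 1.9197 bits/symbol


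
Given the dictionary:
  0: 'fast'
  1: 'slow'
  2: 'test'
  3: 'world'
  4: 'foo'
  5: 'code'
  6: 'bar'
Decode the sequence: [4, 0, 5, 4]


Look up each index in the dictionary:
  4 -> 'foo'
  0 -> 'fast'
  5 -> 'code'
  4 -> 'foo'

Decoded: "foo fast code foo"


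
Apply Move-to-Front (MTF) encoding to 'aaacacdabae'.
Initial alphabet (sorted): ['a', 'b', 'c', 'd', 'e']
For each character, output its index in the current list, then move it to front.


MTF encoding:
'a': index 0 in ['a', 'b', 'c', 'd', 'e'] -> ['a', 'b', 'c', 'd', 'e']
'a': index 0 in ['a', 'b', 'c', 'd', 'e'] -> ['a', 'b', 'c', 'd', 'e']
'a': index 0 in ['a', 'b', 'c', 'd', 'e'] -> ['a', 'b', 'c', 'd', 'e']
'c': index 2 in ['a', 'b', 'c', 'd', 'e'] -> ['c', 'a', 'b', 'd', 'e']
'a': index 1 in ['c', 'a', 'b', 'd', 'e'] -> ['a', 'c', 'b', 'd', 'e']
'c': index 1 in ['a', 'c', 'b', 'd', 'e'] -> ['c', 'a', 'b', 'd', 'e']
'd': index 3 in ['c', 'a', 'b', 'd', 'e'] -> ['d', 'c', 'a', 'b', 'e']
'a': index 2 in ['d', 'c', 'a', 'b', 'e'] -> ['a', 'd', 'c', 'b', 'e']
'b': index 3 in ['a', 'd', 'c', 'b', 'e'] -> ['b', 'a', 'd', 'c', 'e']
'a': index 1 in ['b', 'a', 'd', 'c', 'e'] -> ['a', 'b', 'd', 'c', 'e']
'e': index 4 in ['a', 'b', 'd', 'c', 'e'] -> ['e', 'a', 'b', 'd', 'c']


Output: [0, 0, 0, 2, 1, 1, 3, 2, 3, 1, 4]


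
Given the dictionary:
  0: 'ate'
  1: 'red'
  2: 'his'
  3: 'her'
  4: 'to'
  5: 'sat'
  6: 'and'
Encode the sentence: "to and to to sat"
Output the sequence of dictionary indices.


Look up each word in the dictionary:
  'to' -> 4
  'and' -> 6
  'to' -> 4
  'to' -> 4
  'sat' -> 5

Encoded: [4, 6, 4, 4, 5]


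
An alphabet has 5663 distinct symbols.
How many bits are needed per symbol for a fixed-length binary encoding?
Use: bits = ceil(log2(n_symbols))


log2(5663) = 12.4674
Bracket: 2^12 = 4096 < 5663 <= 2^13 = 8192
So ceil(log2(5663)) = 13

bits = ceil(log2(5663)) = ceil(12.4674) = 13 bits


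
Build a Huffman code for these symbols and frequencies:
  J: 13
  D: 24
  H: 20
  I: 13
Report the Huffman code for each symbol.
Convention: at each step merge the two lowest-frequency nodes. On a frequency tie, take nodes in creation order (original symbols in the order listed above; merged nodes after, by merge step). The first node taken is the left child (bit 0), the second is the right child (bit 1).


Huffman tree construction:
Step 1: Merge J(13) + I(13) = 26
Step 2: Merge H(20) + D(24) = 44
Step 3: Merge (J+I)(26) + (H+D)(44) = 70
Read each symbol's code off the tree from the root (left child = 0, right child = 1).

Codes:
  J: 00 (length 2)
  D: 11 (length 2)
  H: 10 (length 2)
  I: 01 (length 2)
Average code length: 140/70 = 2.0000 bits/symbol


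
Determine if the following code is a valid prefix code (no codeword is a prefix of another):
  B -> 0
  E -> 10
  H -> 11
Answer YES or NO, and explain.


Checking each pair (does one codeword prefix another?):
  B='0' vs E='10': no prefix
  B='0' vs H='11': no prefix
  E='10' vs B='0': no prefix
  E='10' vs H='11': no prefix
  H='11' vs B='0': no prefix
  H='11' vs E='10': no prefix
No violation found over all pairs.

YES -- this is a valid prefix code. No codeword is a prefix of any other codeword.


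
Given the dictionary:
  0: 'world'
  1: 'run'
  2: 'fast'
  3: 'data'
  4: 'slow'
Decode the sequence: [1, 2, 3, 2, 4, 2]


Look up each index in the dictionary:
  1 -> 'run'
  2 -> 'fast'
  3 -> 'data'
  2 -> 'fast'
  4 -> 'slow'
  2 -> 'fast'

Decoded: "run fast data fast slow fast"


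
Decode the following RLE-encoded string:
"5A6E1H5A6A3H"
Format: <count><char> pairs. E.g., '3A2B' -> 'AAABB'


Expanding each <count><char> pair:
  5A -> 'AAAAA'
  6E -> 'EEEEEE'
  1H -> 'H'
  5A -> 'AAAAA'
  6A -> 'AAAAAA'
  3H -> 'HHH'

Decoded = AAAAAEEEEEEHAAAAAAAAAAAHHH


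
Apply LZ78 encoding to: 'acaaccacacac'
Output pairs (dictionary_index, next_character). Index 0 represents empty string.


LZ78 encoding steps:
Dictionary: {0: ''}
Step 1: w='' (idx 0), next='a' -> output (0, 'a'), add 'a' as idx 1
Step 2: w='' (idx 0), next='c' -> output (0, 'c'), add 'c' as idx 2
Step 3: w='a' (idx 1), next='a' -> output (1, 'a'), add 'aa' as idx 3
Step 4: w='c' (idx 2), next='c' -> output (2, 'c'), add 'cc' as idx 4
Step 5: w='a' (idx 1), next='c' -> output (1, 'c'), add 'ac' as idx 5
Step 6: w='ac' (idx 5), next='a' -> output (5, 'a'), add 'aca' as idx 6
Step 7: w='c' (idx 2), end of input -> output (2, '')


Encoded: [(0, 'a'), (0, 'c'), (1, 'a'), (2, 'c'), (1, 'c'), (5, 'a'), (2, '')]


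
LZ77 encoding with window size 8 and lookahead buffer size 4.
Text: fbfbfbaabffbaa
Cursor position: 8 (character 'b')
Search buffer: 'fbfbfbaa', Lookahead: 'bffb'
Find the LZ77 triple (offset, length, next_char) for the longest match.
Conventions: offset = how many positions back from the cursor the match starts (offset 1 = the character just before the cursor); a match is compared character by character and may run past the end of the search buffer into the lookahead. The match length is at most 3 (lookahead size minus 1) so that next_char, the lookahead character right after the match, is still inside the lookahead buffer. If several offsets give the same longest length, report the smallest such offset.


Try each offset into the search buffer:
  offset=1 (pos 7, char 'a'): match length 0
  offset=2 (pos 6, char 'a'): match length 0
  offset=3 (pos 5, char 'b'): match length 1
  offset=4 (pos 4, char 'f'): match length 0
  offset=5 (pos 3, char 'b'): match length 2
  offset=6 (pos 2, char 'f'): match length 0
  offset=7 (pos 1, char 'b'): match length 2
  offset=8 (pos 0, char 'f'): match length 0
Longest match has length 2, found at offsets 5, 7; take the smallest, offset 5.
next_char = character at position 8 + 2 = 10 -> 'f'

Best match: offset=5, length=2 (matching 'bf' starting at position 3)
LZ77 triple: (5, 2, 'f')


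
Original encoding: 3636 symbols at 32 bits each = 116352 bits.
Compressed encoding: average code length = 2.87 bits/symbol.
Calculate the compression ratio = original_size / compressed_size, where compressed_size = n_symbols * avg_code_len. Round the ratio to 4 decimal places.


original_size = n_symbols * orig_bits = 3636 * 32 = 116352 bits
compressed_size = n_symbols * avg_code_len = 3636 * 2.87 = 10435.32 bits
ratio = original_size / compressed_size = 116352 / 10435.32 = 11.1498

Compression ratio = 11.1498


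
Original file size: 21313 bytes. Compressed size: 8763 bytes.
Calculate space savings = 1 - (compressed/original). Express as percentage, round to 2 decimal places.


ratio = compressed/original = 8763/21313 = 0.411158
savings = 1 - ratio = 1 - 0.411158 = 0.588842
as a percentage: 0.588842 * 100 = 58.88%

Space savings = 1 - 8763/21313 = 58.88%


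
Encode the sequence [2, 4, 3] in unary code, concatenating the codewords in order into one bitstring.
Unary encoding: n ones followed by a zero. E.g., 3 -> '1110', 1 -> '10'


Encode each number as n ones followed by a terminating 0:
  2 -> 110 (3 bits)
  4 -> 11110 (5 bits)
  3 -> 1110 (4 bits)
Total length = 3 + 5 + 4 = 12 bits.

Unary([2, 4, 3]) = 110111101110 (12 bits)


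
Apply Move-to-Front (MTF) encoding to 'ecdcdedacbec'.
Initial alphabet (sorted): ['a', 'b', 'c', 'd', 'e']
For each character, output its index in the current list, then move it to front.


MTF encoding:
'e': index 4 in ['a', 'b', 'c', 'd', 'e'] -> ['e', 'a', 'b', 'c', 'd']
'c': index 3 in ['e', 'a', 'b', 'c', 'd'] -> ['c', 'e', 'a', 'b', 'd']
'd': index 4 in ['c', 'e', 'a', 'b', 'd'] -> ['d', 'c', 'e', 'a', 'b']
'c': index 1 in ['d', 'c', 'e', 'a', 'b'] -> ['c', 'd', 'e', 'a', 'b']
'd': index 1 in ['c', 'd', 'e', 'a', 'b'] -> ['d', 'c', 'e', 'a', 'b']
'e': index 2 in ['d', 'c', 'e', 'a', 'b'] -> ['e', 'd', 'c', 'a', 'b']
'd': index 1 in ['e', 'd', 'c', 'a', 'b'] -> ['d', 'e', 'c', 'a', 'b']
'a': index 3 in ['d', 'e', 'c', 'a', 'b'] -> ['a', 'd', 'e', 'c', 'b']
'c': index 3 in ['a', 'd', 'e', 'c', 'b'] -> ['c', 'a', 'd', 'e', 'b']
'b': index 4 in ['c', 'a', 'd', 'e', 'b'] -> ['b', 'c', 'a', 'd', 'e']
'e': index 4 in ['b', 'c', 'a', 'd', 'e'] -> ['e', 'b', 'c', 'a', 'd']
'c': index 2 in ['e', 'b', 'c', 'a', 'd'] -> ['c', 'e', 'b', 'a', 'd']


Output: [4, 3, 4, 1, 1, 2, 1, 3, 3, 4, 4, 2]


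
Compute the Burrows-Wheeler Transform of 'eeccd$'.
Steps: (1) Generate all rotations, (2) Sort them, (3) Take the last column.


Rotations (sorted):
  0: $eeccd -> last char: d
  1: ccd$ee -> last char: e
  2: cd$eec -> last char: c
  3: d$eecc -> last char: c
  4: eccd$e -> last char: e
  5: eeccd$ -> last char: $


BWT = decce$


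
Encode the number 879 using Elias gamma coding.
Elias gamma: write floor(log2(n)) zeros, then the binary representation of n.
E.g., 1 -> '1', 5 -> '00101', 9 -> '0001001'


num_bits = floor(log2(879)) + 1 = 10
leading_zeros = num_bits - 1 = 9
binary(879) = 1101101111

Elias gamma(879) = '000000000' + '1101101111' = 0000000001101101111 (19 bits)


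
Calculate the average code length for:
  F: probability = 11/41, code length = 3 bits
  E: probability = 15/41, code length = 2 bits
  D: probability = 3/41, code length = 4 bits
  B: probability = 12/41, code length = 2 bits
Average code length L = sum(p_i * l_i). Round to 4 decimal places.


Weighted contributions p_i * l_i:
  F: (11/41) * 3 = 33/41
  E: (15/41) * 2 = 30/41
  D: (3/41) * 4 = 12/41
  B: (12/41) * 2 = 24/41
Sum = (33 + 30 + 12 + 24)/41 = 99/41

L = 99/41 = 2.4146 bits/symbol


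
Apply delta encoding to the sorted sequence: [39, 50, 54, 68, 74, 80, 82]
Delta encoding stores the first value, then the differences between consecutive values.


First value: 39
Deltas:
  50 - 39 = 11
  54 - 50 = 4
  68 - 54 = 14
  74 - 68 = 6
  80 - 74 = 6
  82 - 80 = 2


Delta encoded: [39, 11, 4, 14, 6, 6, 2]


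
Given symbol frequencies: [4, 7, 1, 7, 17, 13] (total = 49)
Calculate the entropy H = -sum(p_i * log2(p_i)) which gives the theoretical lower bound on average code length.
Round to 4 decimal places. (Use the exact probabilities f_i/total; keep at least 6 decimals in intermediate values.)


Per-symbol terms -p_i * log2(p_i) with p_i = f_i/49:
  p = 4/49 = 0.081633: log2(p) = -3.614710, -p*log2(p) = 0.295078
  p = 7/49 = 0.142857: log2(p) = -2.807355, -p*log2(p) = 0.401051
  p = 1/49 = 0.020408: log2(p) = -5.614710, -p*log2(p) = 0.114586
  p = 7/49 = 0.142857: log2(p) = -2.807355, -p*log2(p) = 0.401051
  p = 17/49 = 0.346939: log2(p) = -1.527247, -p*log2(p) = 0.529861
  p = 13/49 = 0.265306: log2(p) = -1.914270, -p*log2(p) = 0.507868
H = 0.295078 + 0.401051 + 0.114586 + 0.401051 + 0.529861 + 0.507868 = 2.249495

H = 2.2495 bits/symbol


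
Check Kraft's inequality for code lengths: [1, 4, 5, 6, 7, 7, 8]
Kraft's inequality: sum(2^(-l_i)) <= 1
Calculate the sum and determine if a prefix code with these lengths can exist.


Sum = 2^(-1) + 2^(-4) + 2^(-5) + 2^(-6) + 2^(-7) + 2^(-7) + 2^(-8)
    = 0.5 + 0.0625 + 0.03125 + 0.015625 + 0.0078125 + 0.0078125 + 0.00390625
    = 161/256 = 0.62890625
Since 0.62890625 <= 1, Kraft's inequality IS satisfied.
A prefix code with these lengths CAN exist.

Kraft sum = 0.62890625. Satisfied.


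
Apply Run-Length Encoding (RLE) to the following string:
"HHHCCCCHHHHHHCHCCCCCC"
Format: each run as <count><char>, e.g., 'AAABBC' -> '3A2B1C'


Scanning runs left to right:
  i=0: run of 'H' x 3 -> '3H'
  i=3: run of 'C' x 4 -> '4C'
  i=7: run of 'H' x 6 -> '6H'
  i=13: run of 'C' x 1 -> '1C'
  i=14: run of 'H' x 1 -> '1H'
  i=15: run of 'C' x 6 -> '6C'

RLE = 3H4C6H1C1H6C


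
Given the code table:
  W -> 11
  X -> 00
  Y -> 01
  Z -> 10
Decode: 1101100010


Decoding:
11 -> W
01 -> Y
10 -> Z
00 -> X
10 -> Z


Result: WYZXZ


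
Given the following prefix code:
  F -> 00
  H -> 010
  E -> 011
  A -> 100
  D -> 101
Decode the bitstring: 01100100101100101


Decoding step by step:
Bits 011 -> E
Bits 00 -> F
Bits 100 -> A
Bits 101 -> D
Bits 100 -> A
Bits 101 -> D


Decoded message: EFADAD


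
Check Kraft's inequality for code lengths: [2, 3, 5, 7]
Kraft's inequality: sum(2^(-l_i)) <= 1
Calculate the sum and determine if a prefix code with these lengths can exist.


Sum = 2^(-2) + 2^(-3) + 2^(-5) + 2^(-7)
    = 0.25 + 0.125 + 0.03125 + 0.0078125
    = 53/128 = 0.4140625
Since 0.4140625 <= 1, Kraft's inequality IS satisfied.
A prefix code with these lengths CAN exist.

Kraft sum = 0.4140625. Satisfied.


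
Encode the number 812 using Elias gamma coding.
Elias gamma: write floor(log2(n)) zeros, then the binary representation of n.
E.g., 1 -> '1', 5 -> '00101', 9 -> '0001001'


num_bits = floor(log2(812)) + 1 = 10
leading_zeros = num_bits - 1 = 9
binary(812) = 1100101100

Elias gamma(812) = '000000000' + '1100101100' = 0000000001100101100 (19 bits)


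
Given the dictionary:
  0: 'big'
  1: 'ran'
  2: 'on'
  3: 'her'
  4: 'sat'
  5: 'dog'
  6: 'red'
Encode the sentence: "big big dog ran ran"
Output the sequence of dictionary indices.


Look up each word in the dictionary:
  'big' -> 0
  'big' -> 0
  'dog' -> 5
  'ran' -> 1
  'ran' -> 1

Encoded: [0, 0, 5, 1, 1]


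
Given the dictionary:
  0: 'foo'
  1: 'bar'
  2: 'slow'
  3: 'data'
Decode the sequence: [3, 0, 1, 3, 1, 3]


Look up each index in the dictionary:
  3 -> 'data'
  0 -> 'foo'
  1 -> 'bar'
  3 -> 'data'
  1 -> 'bar'
  3 -> 'data'

Decoded: "data foo bar data bar data"


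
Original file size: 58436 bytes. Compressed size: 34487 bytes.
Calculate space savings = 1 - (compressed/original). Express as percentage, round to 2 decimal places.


ratio = compressed/original = 34487/58436 = 0.590167
savings = 1 - ratio = 1 - 0.590167 = 0.409833
as a percentage: 0.409833 * 100 = 40.98%

Space savings = 1 - 34487/58436 = 40.98%


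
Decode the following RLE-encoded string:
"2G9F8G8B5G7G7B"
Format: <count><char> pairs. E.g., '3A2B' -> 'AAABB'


Expanding each <count><char> pair:
  2G -> 'GG'
  9F -> 'FFFFFFFFF'
  8G -> 'GGGGGGGG'
  8B -> 'BBBBBBBB'
  5G -> 'GGGGG'
  7G -> 'GGGGGGG'
  7B -> 'BBBBBBB'

Decoded = GGFFFFFFFFFGGGGGGGGBBBBBBBBGGGGGGGGGGGGBBBBBBB


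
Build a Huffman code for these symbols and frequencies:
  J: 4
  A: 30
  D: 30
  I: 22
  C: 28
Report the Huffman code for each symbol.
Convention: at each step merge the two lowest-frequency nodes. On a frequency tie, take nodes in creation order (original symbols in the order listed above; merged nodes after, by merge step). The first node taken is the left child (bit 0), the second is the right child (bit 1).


Huffman tree construction:
Step 1: Merge J(4) + I(22) = 26
Step 2: Merge (J+I)(26) + C(28) = 54
Step 3: Merge A(30) + D(30) = 60
Step 4: Merge ((J+I)+C)(54) + (A+D)(60) = 114
Read each symbol's code off the tree from the root (left child = 0, right child = 1).

Codes:
  J: 000 (length 3)
  A: 10 (length 2)
  D: 11 (length 2)
  I: 001 (length 3)
  C: 01 (length 2)
Average code length: 254/114 = 2.2281 bits/symbol


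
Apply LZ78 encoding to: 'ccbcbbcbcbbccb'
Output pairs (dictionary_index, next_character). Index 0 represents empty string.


LZ78 encoding steps:
Dictionary: {0: ''}
Step 1: w='' (idx 0), next='c' -> output (0, 'c'), add 'c' as idx 1
Step 2: w='c' (idx 1), next='b' -> output (1, 'b'), add 'cb' as idx 2
Step 3: w='cb' (idx 2), next='b' -> output (2, 'b'), add 'cbb' as idx 3
Step 4: w='cb' (idx 2), next='c' -> output (2, 'c'), add 'cbc' as idx 4
Step 5: w='' (idx 0), next='b' -> output (0, 'b'), add 'b' as idx 5
Step 6: w='b' (idx 5), next='c' -> output (5, 'c'), add 'bc' as idx 6
Step 7: w='cb' (idx 2), end of input -> output (2, '')


Encoded: [(0, 'c'), (1, 'b'), (2, 'b'), (2, 'c'), (0, 'b'), (5, 'c'), (2, '')]


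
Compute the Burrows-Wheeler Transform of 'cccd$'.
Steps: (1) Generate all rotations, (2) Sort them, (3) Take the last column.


Rotations (sorted):
  0: $cccd -> last char: d
  1: cccd$ -> last char: $
  2: ccd$c -> last char: c
  3: cd$cc -> last char: c
  4: d$ccc -> last char: c


BWT = d$ccc


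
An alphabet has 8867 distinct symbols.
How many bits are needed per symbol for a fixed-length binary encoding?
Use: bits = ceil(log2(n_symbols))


log2(8867) = 13.1142
Bracket: 2^13 = 8192 < 8867 <= 2^14 = 16384
So ceil(log2(8867)) = 14

bits = ceil(log2(8867)) = ceil(13.1142) = 14 bits


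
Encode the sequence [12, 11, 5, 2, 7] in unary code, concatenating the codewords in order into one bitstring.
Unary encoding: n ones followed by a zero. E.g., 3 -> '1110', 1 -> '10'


Encode each number as n ones followed by a terminating 0:
  12 -> 1111111111110 (13 bits)
  11 -> 111111111110 (12 bits)
  5 -> 111110 (6 bits)
  2 -> 110 (3 bits)
  7 -> 11111110 (8 bits)
Total length = 13 + 12 + 6 + 3 + 8 = 42 bits.

Unary([12, 11, 5, 2, 7]) = 111111111111011111111111011111011011111110 (42 bits)


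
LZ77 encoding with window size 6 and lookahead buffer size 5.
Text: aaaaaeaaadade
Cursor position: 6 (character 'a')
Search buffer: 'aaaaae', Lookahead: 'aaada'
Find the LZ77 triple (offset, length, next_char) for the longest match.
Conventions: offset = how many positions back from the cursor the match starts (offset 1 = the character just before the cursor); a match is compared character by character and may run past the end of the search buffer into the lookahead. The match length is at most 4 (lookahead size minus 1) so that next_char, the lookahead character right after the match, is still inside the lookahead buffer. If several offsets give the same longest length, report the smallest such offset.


Try each offset into the search buffer:
  offset=1 (pos 5, char 'e'): match length 0
  offset=2 (pos 4, char 'a'): match length 1
  offset=3 (pos 3, char 'a'): match length 2
  offset=4 (pos 2, char 'a'): match length 3
  offset=5 (pos 1, char 'a'): match length 3
  offset=6 (pos 0, char 'a'): match length 3
Longest match has length 3, found at offsets 4, 5, 6; take the smallest, offset 4.
next_char = character at position 6 + 3 = 9 -> 'd'

Best match: offset=4, length=3 (matching 'aaa' starting at position 2)
LZ77 triple: (4, 3, 'd')


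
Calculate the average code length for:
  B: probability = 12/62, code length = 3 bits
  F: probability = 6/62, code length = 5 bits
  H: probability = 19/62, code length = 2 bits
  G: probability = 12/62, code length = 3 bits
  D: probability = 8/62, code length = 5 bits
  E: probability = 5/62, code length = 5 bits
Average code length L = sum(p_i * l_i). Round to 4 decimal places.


Weighted contributions p_i * l_i:
  B: (12/62) * 3 = 36/62
  F: (6/62) * 5 = 30/62
  H: (19/62) * 2 = 38/62
  G: (12/62) * 3 = 36/62
  D: (8/62) * 5 = 40/62
  E: (5/62) * 5 = 25/62
Sum = (36 + 30 + 38 + 36 + 40 + 25)/62 = 205/62

L = 205/62 = 3.3065 bits/symbol


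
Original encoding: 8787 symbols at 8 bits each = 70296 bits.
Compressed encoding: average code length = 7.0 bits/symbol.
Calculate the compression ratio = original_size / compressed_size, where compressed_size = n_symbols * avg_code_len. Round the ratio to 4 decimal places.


original_size = n_symbols * orig_bits = 8787 * 8 = 70296 bits
compressed_size = n_symbols * avg_code_len = 8787 * 7.0 = 61509.0 bits
ratio = original_size / compressed_size = 70296 / 61509.0 = 1.1429

Compression ratio = 1.1429


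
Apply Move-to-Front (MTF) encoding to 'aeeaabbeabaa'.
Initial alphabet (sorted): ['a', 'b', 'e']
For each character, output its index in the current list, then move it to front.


MTF encoding:
'a': index 0 in ['a', 'b', 'e'] -> ['a', 'b', 'e']
'e': index 2 in ['a', 'b', 'e'] -> ['e', 'a', 'b']
'e': index 0 in ['e', 'a', 'b'] -> ['e', 'a', 'b']
'a': index 1 in ['e', 'a', 'b'] -> ['a', 'e', 'b']
'a': index 0 in ['a', 'e', 'b'] -> ['a', 'e', 'b']
'b': index 2 in ['a', 'e', 'b'] -> ['b', 'a', 'e']
'b': index 0 in ['b', 'a', 'e'] -> ['b', 'a', 'e']
'e': index 2 in ['b', 'a', 'e'] -> ['e', 'b', 'a']
'a': index 2 in ['e', 'b', 'a'] -> ['a', 'e', 'b']
'b': index 2 in ['a', 'e', 'b'] -> ['b', 'a', 'e']
'a': index 1 in ['b', 'a', 'e'] -> ['a', 'b', 'e']
'a': index 0 in ['a', 'b', 'e'] -> ['a', 'b', 'e']


Output: [0, 2, 0, 1, 0, 2, 0, 2, 2, 2, 1, 0]


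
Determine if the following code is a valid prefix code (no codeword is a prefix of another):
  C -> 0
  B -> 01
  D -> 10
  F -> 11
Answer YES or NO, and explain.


Checking each pair (does one codeword prefix another?):
  C='0' vs B='01': prefix -- VIOLATION

NO -- this is NOT a valid prefix code. C (0) is a prefix of B (01).


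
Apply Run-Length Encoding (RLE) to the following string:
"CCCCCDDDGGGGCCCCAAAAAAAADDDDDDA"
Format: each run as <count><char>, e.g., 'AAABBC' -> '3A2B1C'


Scanning runs left to right:
  i=0: run of 'C' x 5 -> '5C'
  i=5: run of 'D' x 3 -> '3D'
  i=8: run of 'G' x 4 -> '4G'
  i=12: run of 'C' x 4 -> '4C'
  i=16: run of 'A' x 8 -> '8A'
  i=24: run of 'D' x 6 -> '6D'
  i=30: run of 'A' x 1 -> '1A'

RLE = 5C3D4G4C8A6D1A


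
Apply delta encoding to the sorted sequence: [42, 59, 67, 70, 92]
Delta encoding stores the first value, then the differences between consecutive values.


First value: 42
Deltas:
  59 - 42 = 17
  67 - 59 = 8
  70 - 67 = 3
  92 - 70 = 22


Delta encoded: [42, 17, 8, 3, 22]


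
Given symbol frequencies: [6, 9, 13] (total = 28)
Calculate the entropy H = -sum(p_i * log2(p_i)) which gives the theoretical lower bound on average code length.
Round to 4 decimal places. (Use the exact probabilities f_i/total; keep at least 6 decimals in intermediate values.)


Per-symbol terms -p_i * log2(p_i) with p_i = f_i/28:
  p = 6/28 = 0.214286: log2(p) = -2.222392, -p*log2(p) = 0.476227
  p = 9/28 = 0.321429: log2(p) = -1.637430, -p*log2(p) = 0.526317
  p = 13/28 = 0.464286: log2(p) = -1.106915, -p*log2(p) = 0.513925
H = 0.476227 + 0.526317 + 0.513925 = 1.516469

H = 1.5165 bits/symbol


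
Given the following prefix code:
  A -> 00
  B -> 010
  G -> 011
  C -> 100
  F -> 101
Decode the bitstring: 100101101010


Decoding step by step:
Bits 100 -> C
Bits 101 -> F
Bits 101 -> F
Bits 010 -> B


Decoded message: CFFB


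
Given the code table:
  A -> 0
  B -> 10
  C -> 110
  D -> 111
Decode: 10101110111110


Decoding:
10 -> B
10 -> B
111 -> D
0 -> A
111 -> D
110 -> C


Result: BBDADC


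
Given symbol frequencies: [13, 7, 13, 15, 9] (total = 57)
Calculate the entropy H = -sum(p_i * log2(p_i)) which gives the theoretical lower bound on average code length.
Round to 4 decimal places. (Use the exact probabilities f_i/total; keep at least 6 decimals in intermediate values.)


Per-symbol terms -p_i * log2(p_i) with p_i = f_i/57:
  p = 13/57 = 0.228070: log2(p) = -2.132450, -p*log2(p) = 0.486348
  p = 7/57 = 0.122807: log2(p) = -3.025535, -p*log2(p) = 0.371557
  p = 13/57 = 0.228070: log2(p) = -2.132450, -p*log2(p) = 0.486348
  p = 15/57 = 0.263158: log2(p) = -1.925999, -p*log2(p) = 0.506842
  p = 9/57 = 0.157895: log2(p) = -2.662965, -p*log2(p) = 0.420468
H = 0.486348 + 0.371557 + 0.486348 + 0.506842 + 0.420468 = 2.271563

H = 2.2716 bits/symbol


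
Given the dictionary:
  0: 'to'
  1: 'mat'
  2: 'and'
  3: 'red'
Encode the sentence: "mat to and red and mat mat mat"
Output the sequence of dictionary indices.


Look up each word in the dictionary:
  'mat' -> 1
  'to' -> 0
  'and' -> 2
  'red' -> 3
  'and' -> 2
  'mat' -> 1
  'mat' -> 1
  'mat' -> 1

Encoded: [1, 0, 2, 3, 2, 1, 1, 1]


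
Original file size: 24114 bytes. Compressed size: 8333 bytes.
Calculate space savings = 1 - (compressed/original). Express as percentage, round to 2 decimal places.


ratio = compressed/original = 8333/24114 = 0.345567
savings = 1 - ratio = 1 - 0.345567 = 0.654433
as a percentage: 0.654433 * 100 = 65.44%

Space savings = 1 - 8333/24114 = 65.44%


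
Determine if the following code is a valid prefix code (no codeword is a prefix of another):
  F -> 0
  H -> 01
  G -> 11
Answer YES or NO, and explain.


Checking each pair (does one codeword prefix another?):
  F='0' vs H='01': prefix -- VIOLATION

NO -- this is NOT a valid prefix code. F (0) is a prefix of H (01).


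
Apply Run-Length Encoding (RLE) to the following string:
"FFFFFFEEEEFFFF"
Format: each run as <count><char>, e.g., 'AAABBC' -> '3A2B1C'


Scanning runs left to right:
  i=0: run of 'F' x 6 -> '6F'
  i=6: run of 'E' x 4 -> '4E'
  i=10: run of 'F' x 4 -> '4F'

RLE = 6F4E4F


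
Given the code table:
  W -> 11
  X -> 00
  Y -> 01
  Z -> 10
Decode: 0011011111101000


Decoding:
00 -> X
11 -> W
01 -> Y
11 -> W
11 -> W
10 -> Z
10 -> Z
00 -> X


Result: XWYWWZZX


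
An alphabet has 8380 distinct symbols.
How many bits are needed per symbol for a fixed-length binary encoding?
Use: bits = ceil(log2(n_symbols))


log2(8380) = 13.0327
Bracket: 2^13 = 8192 < 8380 <= 2^14 = 16384
So ceil(log2(8380)) = 14

bits = ceil(log2(8380)) = ceil(13.0327) = 14 bits


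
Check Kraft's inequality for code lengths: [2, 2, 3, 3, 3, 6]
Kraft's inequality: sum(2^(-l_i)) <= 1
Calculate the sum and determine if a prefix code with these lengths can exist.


Sum = 2^(-2) + 2^(-2) + 2^(-3) + 2^(-3) + 2^(-3) + 2^(-6)
    = 0.25 + 0.25 + 0.125 + 0.125 + 0.125 + 0.015625
    = 57/64 = 0.890625
Since 0.890625 <= 1, Kraft's inequality IS satisfied.
A prefix code with these lengths CAN exist.

Kraft sum = 0.890625. Satisfied.


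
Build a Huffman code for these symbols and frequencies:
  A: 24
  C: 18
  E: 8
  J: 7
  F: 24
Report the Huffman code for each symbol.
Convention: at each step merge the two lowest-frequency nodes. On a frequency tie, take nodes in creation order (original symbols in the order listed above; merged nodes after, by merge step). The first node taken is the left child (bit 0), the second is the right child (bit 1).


Huffman tree construction:
Step 1: Merge J(7) + E(8) = 15
Step 2: Merge (J+E)(15) + C(18) = 33
Step 3: Merge A(24) + F(24) = 48
Step 4: Merge ((J+E)+C)(33) + (A+F)(48) = 81
Read each symbol's code off the tree from the root (left child = 0, right child = 1).

Codes:
  A: 10 (length 2)
  C: 01 (length 2)
  E: 001 (length 3)
  J: 000 (length 3)
  F: 11 (length 2)
Average code length: 177/81 = 2.1852 bits/symbol


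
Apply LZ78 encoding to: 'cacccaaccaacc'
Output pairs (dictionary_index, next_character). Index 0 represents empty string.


LZ78 encoding steps:
Dictionary: {0: ''}
Step 1: w='' (idx 0), next='c' -> output (0, 'c'), add 'c' as idx 1
Step 2: w='' (idx 0), next='a' -> output (0, 'a'), add 'a' as idx 2
Step 3: w='c' (idx 1), next='c' -> output (1, 'c'), add 'cc' as idx 3
Step 4: w='c' (idx 1), next='a' -> output (1, 'a'), add 'ca' as idx 4
Step 5: w='a' (idx 2), next='c' -> output (2, 'c'), add 'ac' as idx 5
Step 6: w='ca' (idx 4), next='a' -> output (4, 'a'), add 'caa' as idx 6
Step 7: w='cc' (idx 3), end of input -> output (3, '')


Encoded: [(0, 'c'), (0, 'a'), (1, 'c'), (1, 'a'), (2, 'c'), (4, 'a'), (3, '')]


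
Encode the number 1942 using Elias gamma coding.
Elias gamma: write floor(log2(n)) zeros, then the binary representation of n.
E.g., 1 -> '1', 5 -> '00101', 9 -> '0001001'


num_bits = floor(log2(1942)) + 1 = 11
leading_zeros = num_bits - 1 = 10
binary(1942) = 11110010110

Elias gamma(1942) = '0000000000' + '11110010110' = 000000000011110010110 (21 bits)


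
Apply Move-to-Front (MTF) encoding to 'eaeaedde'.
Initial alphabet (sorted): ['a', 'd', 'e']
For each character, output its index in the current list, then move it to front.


MTF encoding:
'e': index 2 in ['a', 'd', 'e'] -> ['e', 'a', 'd']
'a': index 1 in ['e', 'a', 'd'] -> ['a', 'e', 'd']
'e': index 1 in ['a', 'e', 'd'] -> ['e', 'a', 'd']
'a': index 1 in ['e', 'a', 'd'] -> ['a', 'e', 'd']
'e': index 1 in ['a', 'e', 'd'] -> ['e', 'a', 'd']
'd': index 2 in ['e', 'a', 'd'] -> ['d', 'e', 'a']
'd': index 0 in ['d', 'e', 'a'] -> ['d', 'e', 'a']
'e': index 1 in ['d', 'e', 'a'] -> ['e', 'd', 'a']


Output: [2, 1, 1, 1, 1, 2, 0, 1]


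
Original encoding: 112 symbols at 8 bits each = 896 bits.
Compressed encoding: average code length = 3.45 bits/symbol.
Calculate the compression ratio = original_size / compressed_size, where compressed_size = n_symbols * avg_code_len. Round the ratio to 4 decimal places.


original_size = n_symbols * orig_bits = 112 * 8 = 896 bits
compressed_size = n_symbols * avg_code_len = 112 * 3.45 = 386.4 bits
ratio = original_size / compressed_size = 896 / 386.4 = 2.3188

Compression ratio = 2.3188


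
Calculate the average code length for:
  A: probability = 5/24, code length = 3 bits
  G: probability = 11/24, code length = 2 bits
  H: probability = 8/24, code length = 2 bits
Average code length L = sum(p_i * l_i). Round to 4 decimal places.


Weighted contributions p_i * l_i:
  A: (5/24) * 3 = 15/24
  G: (11/24) * 2 = 22/24
  H: (8/24) * 2 = 16/24
Sum = (15 + 22 + 16)/24 = 53/24

L = 53/24 = 2.2083 bits/symbol


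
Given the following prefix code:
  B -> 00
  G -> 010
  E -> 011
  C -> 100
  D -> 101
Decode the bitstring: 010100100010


Decoding step by step:
Bits 010 -> G
Bits 100 -> C
Bits 100 -> C
Bits 010 -> G


Decoded message: GCCG


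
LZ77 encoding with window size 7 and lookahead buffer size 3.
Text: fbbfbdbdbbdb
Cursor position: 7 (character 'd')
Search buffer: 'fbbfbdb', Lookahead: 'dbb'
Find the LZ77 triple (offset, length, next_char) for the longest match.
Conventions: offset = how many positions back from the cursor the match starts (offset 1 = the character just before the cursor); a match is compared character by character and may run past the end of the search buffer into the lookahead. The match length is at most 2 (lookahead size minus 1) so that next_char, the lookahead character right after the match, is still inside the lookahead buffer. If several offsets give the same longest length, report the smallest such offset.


Try each offset into the search buffer:
  offset=1 (pos 6, char 'b'): match length 0
  offset=2 (pos 5, char 'd'): match length 2
  offset=3 (pos 4, char 'b'): match length 0
  offset=4 (pos 3, char 'f'): match length 0
  offset=5 (pos 2, char 'b'): match length 0
  offset=6 (pos 1, char 'b'): match length 0
  offset=7 (pos 0, char 'f'): match length 0
Longest match has length 2 at offset 2.
next_char = character at position 7 + 2 = 9 -> 'b'

Best match: offset=2, length=2 (matching 'db' starting at position 5)
LZ77 triple: (2, 2, 'b')


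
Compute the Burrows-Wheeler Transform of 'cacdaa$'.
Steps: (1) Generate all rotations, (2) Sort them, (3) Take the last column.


Rotations (sorted):
  0: $cacdaa -> last char: a
  1: a$cacda -> last char: a
  2: aa$cacd -> last char: d
  3: acdaa$c -> last char: c
  4: cacdaa$ -> last char: $
  5: cdaa$ca -> last char: a
  6: daa$cac -> last char: c


BWT = aadc$ac


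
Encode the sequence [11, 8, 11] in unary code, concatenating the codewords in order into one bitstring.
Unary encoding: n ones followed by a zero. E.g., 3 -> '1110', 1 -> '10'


Encode each number as n ones followed by a terminating 0:
  11 -> 111111111110 (12 bits)
  8 -> 111111110 (9 bits)
  11 -> 111111111110 (12 bits)
Total length = 12 + 9 + 12 = 33 bits.

Unary([11, 8, 11]) = 111111111110111111110111111111110 (33 bits)


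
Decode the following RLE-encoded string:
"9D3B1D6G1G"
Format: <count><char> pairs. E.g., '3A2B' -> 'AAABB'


Expanding each <count><char> pair:
  9D -> 'DDDDDDDDD'
  3B -> 'BBB'
  1D -> 'D'
  6G -> 'GGGGGG'
  1G -> 'G'

Decoded = DDDDDDDDDBBBDGGGGGGG


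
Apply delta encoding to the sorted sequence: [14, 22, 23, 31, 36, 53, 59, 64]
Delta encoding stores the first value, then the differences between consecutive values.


First value: 14
Deltas:
  22 - 14 = 8
  23 - 22 = 1
  31 - 23 = 8
  36 - 31 = 5
  53 - 36 = 17
  59 - 53 = 6
  64 - 59 = 5


Delta encoded: [14, 8, 1, 8, 5, 17, 6, 5]


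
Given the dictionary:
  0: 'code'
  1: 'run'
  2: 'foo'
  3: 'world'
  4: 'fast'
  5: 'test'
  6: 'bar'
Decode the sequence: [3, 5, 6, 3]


Look up each index in the dictionary:
  3 -> 'world'
  5 -> 'test'
  6 -> 'bar'
  3 -> 'world'

Decoded: "world test bar world"


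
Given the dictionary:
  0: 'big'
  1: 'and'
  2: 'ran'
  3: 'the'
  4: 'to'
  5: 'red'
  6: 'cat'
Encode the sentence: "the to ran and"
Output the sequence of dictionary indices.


Look up each word in the dictionary:
  'the' -> 3
  'to' -> 4
  'ran' -> 2
  'and' -> 1

Encoded: [3, 4, 2, 1]


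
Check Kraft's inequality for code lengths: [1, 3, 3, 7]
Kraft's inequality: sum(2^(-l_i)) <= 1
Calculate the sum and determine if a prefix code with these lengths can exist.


Sum = 2^(-1) + 2^(-3) + 2^(-3) + 2^(-7)
    = 0.5 + 0.125 + 0.125 + 0.0078125
    = 97/128 = 0.7578125
Since 0.7578125 <= 1, Kraft's inequality IS satisfied.
A prefix code with these lengths CAN exist.

Kraft sum = 0.7578125. Satisfied.


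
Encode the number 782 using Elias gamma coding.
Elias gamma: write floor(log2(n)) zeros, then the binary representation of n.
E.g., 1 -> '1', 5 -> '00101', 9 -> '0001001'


num_bits = floor(log2(782)) + 1 = 10
leading_zeros = num_bits - 1 = 9
binary(782) = 1100001110

Elias gamma(782) = '000000000' + '1100001110' = 0000000001100001110 (19 bits)
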